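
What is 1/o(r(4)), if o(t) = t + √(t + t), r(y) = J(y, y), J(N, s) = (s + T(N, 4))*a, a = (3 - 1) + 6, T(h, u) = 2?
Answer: 1/46 - √6/552 ≈ 0.017302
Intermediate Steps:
a = 8 (a = 2 + 6 = 8)
J(N, s) = 16 + 8*s (J(N, s) = (s + 2)*8 = (2 + s)*8 = 16 + 8*s)
r(y) = 16 + 8*y
o(t) = t + √2*√t (o(t) = t + √(2*t) = t + √2*√t)
1/o(r(4)) = 1/((16 + 8*4) + √2*√(16 + 8*4)) = 1/((16 + 32) + √2*√(16 + 32)) = 1/(48 + √2*√48) = 1/(48 + √2*(4*√3)) = 1/(48 + 4*√6)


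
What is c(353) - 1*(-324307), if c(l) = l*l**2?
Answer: 44311284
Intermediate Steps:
c(l) = l**3
c(353) - 1*(-324307) = 353**3 - 1*(-324307) = 43986977 + 324307 = 44311284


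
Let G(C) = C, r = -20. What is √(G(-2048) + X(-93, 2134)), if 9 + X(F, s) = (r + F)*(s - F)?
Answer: 2*I*√63427 ≈ 503.69*I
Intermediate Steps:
X(F, s) = -9 + (-20 + F)*(s - F)
√(G(-2048) + X(-93, 2134)) = √(-2048 + (-9 - 1*(-93)² - 20*2134 + 20*(-93) - 93*2134)) = √(-2048 + (-9 - 1*8649 - 42680 - 1860 - 198462)) = √(-2048 + (-9 - 8649 - 42680 - 1860 - 198462)) = √(-2048 - 251660) = √(-253708) = 2*I*√63427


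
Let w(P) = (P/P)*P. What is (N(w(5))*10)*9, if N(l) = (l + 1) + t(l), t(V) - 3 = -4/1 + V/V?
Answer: 540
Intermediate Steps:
w(P) = P (w(P) = 1*P = P)
t(V) = 0 (t(V) = 3 + (-4/1 + V/V) = 3 + (-4*1 + 1) = 3 + (-4 + 1) = 3 - 3 = 0)
N(l) = 1 + l (N(l) = (l + 1) + 0 = (1 + l) + 0 = 1 + l)
(N(w(5))*10)*9 = ((1 + 5)*10)*9 = (6*10)*9 = 60*9 = 540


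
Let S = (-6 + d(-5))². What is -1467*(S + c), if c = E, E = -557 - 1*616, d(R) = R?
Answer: 1543284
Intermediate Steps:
S = 121 (S = (-6 - 5)² = (-11)² = 121)
E = -1173 (E = -557 - 616 = -1173)
c = -1173
-1467*(S + c) = -1467*(121 - 1173) = -1467*(-1052) = 1543284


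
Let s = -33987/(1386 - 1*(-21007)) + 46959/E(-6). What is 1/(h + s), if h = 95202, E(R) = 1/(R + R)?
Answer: -22393/10486810245 ≈ -2.1353e-6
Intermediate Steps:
E(R) = 1/(2*R)
s = -12618668631/22393 (s = -33987/(1386 - 1*(-21007)) + 46959/(((½)/(-6))) = -33987/(1386 + 21007) + 46959/(((½)*(-⅙))) = -33987/22393 + 46959/(-1/12) = -33987*1/22393 + 46959*(-12) = -33987/22393 - 563508 = -12618668631/22393 ≈ -5.6351e+5)
1/(h + s) = 1/(95202 - 12618668631/22393) = 1/(-10486810245/22393) = -22393/10486810245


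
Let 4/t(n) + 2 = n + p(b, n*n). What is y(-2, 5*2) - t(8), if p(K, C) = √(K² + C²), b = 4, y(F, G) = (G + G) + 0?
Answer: 20386/1019 - 4*√257/1019 ≈ 19.943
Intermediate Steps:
y(F, G) = 2*G (y(F, G) = 2*G + 0 = 2*G)
p(K, C) = √(C² + K²)
t(n) = 4/(-2 + n + √(16 + n⁴)) (t(n) = 4/(-2 + (n + √((n*n)² + 4²))) = 4/(-2 + (n + √((n²)² + 16))) = 4/(-2 + (n + √(n⁴ + 16))) = 4/(-2 + (n + √(16 + n⁴))) = 4/(-2 + n + √(16 + n⁴)))
y(-2, 5*2) - t(8) = 2*(5*2) - 4/(-2 + 8 + √(16 + 8⁴)) = 2*10 - 4/(-2 + 8 + √(16 + 4096)) = 20 - 4/(-2 + 8 + √4112) = 20 - 4/(-2 + 8 + 4*√257) = 20 - 4/(6 + 4*√257)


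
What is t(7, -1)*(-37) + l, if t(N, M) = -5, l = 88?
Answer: 273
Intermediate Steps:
t(7, -1)*(-37) + l = -5*(-37) + 88 = 185 + 88 = 273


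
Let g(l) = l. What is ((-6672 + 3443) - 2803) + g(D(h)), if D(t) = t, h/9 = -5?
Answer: -6077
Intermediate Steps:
h = -45 (h = 9*(-5) = -45)
((-6672 + 3443) - 2803) + g(D(h)) = ((-6672 + 3443) - 2803) - 45 = (-3229 - 2803) - 45 = -6032 - 45 = -6077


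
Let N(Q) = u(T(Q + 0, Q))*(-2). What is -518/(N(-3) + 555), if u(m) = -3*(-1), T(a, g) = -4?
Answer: -518/549 ≈ -0.94353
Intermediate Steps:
u(m) = 3
N(Q) = -6 (N(Q) = 3*(-2) = -6)
-518/(N(-3) + 555) = -518/(-6 + 555) = -518/549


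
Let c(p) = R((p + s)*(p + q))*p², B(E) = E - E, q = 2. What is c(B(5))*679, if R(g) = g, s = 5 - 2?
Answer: 0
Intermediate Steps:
s = 3
B(E) = 0
c(p) = p²*(2 + p)*(3 + p) (c(p) = ((p + 3)*(p + 2))*p² = ((3 + p)*(2 + p))*p² = ((2 + p)*(3 + p))*p² = p²*(2 + p)*(3 + p))
c(B(5))*679 = (0²*(6 + 0² + 5*0))*679 = (0*(6 + 0 + 0))*679 = (0*6)*679 = 0*679 = 0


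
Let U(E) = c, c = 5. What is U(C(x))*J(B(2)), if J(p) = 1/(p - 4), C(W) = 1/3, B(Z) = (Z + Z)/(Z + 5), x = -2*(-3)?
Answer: -35/24 ≈ -1.4583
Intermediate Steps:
x = 6
B(Z) = 2*Z/(5 + Z) (B(Z) = (2*Z)/(5 + Z) = 2*Z/(5 + Z))
C(W) = 1/3
U(E) = 5
J(p) = 1/(-4 + p)
U(C(x))*J(B(2)) = 5/(-4 + 2*2/(5 + 2)) = 5/(-4 + 2*2/7) = 5/(-4 + 2*2*(1/7)) = 5/(-4 + 4/7) = 5/(-24/7) = 5*(-7/24) = -35/24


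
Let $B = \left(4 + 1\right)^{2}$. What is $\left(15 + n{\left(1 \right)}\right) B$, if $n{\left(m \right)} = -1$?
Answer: $350$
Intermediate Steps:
$B = 25$ ($B = 5^{2} = 25$)
$\left(15 + n{\left(1 \right)}\right) B = \left(15 - 1\right) 25 = 14 \cdot 25 = 350$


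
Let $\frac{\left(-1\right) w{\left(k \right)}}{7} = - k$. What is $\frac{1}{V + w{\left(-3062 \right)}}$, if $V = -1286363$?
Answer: $- \frac{1}{1307797} \approx -7.6464 \cdot 10^{-7}$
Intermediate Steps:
$w{\left(k \right)} = 7 k$ ($w{\left(k \right)} = - 7 \left(- k\right) = 7 k$)
$\frac{1}{V + w{\left(-3062 \right)}} = \frac{1}{-1286363 + 7 \left(-3062\right)} = \frac{1}{-1286363 - 21434} = \frac{1}{-1307797} = - \frac{1}{1307797}$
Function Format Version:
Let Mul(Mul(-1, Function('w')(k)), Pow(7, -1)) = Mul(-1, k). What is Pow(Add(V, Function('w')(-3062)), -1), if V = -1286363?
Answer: Rational(-1, 1307797) ≈ -7.6464e-7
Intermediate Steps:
Function('w')(k) = Mul(7, k) (Function('w')(k) = Mul(-7, Mul(-1, k)) = Mul(7, k))
Pow(Add(V, Function('w')(-3062)), -1) = Pow(Add(-1286363, Mul(7, -3062)), -1) = Pow(Add(-1286363, -21434), -1) = Pow(-1307797, -1) = Rational(-1, 1307797)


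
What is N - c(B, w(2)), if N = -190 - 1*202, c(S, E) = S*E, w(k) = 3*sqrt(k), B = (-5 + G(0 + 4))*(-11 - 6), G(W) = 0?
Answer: -392 - 255*sqrt(2) ≈ -752.62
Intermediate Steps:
B = 85 (B = (-5 + 0)*(-11 - 6) = -5*(-17) = 85)
c(S, E) = E*S
N = -392 (N = -190 - 202 = -392)
N - c(B, w(2)) = -392 - 3*sqrt(2)*85 = -392 - 255*sqrt(2)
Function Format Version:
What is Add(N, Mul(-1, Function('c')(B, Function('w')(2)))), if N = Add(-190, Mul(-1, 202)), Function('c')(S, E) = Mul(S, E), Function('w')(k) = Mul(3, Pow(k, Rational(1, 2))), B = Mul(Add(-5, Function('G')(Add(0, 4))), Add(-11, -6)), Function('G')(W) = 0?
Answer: Add(-392, Mul(-255, Pow(2, Rational(1, 2)))) ≈ -752.62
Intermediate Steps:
B = 85 (B = Mul(Add(-5, 0), Add(-11, -6)) = Mul(-5, -17) = 85)
Function('c')(S, E) = Mul(E, S)
N = -392 (N = Add(-190, -202) = -392)
Add(N, Mul(-1, Function('c')(B, Function('w')(2)))) = Add(-392, Mul(-1, Mul(Mul(3, Pow(2, Rational(1, 2))), 85))) = Add(-392, Mul(-1, Mul(255, Pow(2, Rational(1, 2))))) = Add(-392, Mul(-255, Pow(2, Rational(1, 2))))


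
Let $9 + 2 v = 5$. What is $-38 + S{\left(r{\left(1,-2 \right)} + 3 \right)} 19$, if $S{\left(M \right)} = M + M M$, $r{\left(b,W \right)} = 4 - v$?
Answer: $1672$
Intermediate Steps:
$v = -2$ ($v = - \frac{9}{2} + \frac{1}{2} \cdot 5 = - \frac{9}{2} + \frac{5}{2} = -2$)
$r{\left(b,W \right)} = 6$ ($r{\left(b,W \right)} = 4 - -2 = 4 + 2 = 6$)
$S{\left(M \right)} = M + M^{2}$
$-38 + S{\left(r{\left(1,-2 \right)} + 3 \right)} 19 = -38 + \left(6 + 3\right) \left(1 + \left(6 + 3\right)\right) 19 = -38 + 9 \left(1 + 9\right) 19 = -38 + 9 \cdot 10 \cdot 19 = -38 + 90 \cdot 19 = -38 + 1710 = 1672$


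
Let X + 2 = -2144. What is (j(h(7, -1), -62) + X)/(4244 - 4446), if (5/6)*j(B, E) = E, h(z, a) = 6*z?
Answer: 5551/505 ≈ 10.992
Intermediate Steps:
j(B, E) = 6*E/5
X = -2146 (X = -2 - 2144 = -2146)
(j(h(7, -1), -62) + X)/(4244 - 4446) = ((6/5)*(-62) - 2146)/(4244 - 4446) = (-372/5 - 2146)/(-202) = -11102/5*(-1/202) = 5551/505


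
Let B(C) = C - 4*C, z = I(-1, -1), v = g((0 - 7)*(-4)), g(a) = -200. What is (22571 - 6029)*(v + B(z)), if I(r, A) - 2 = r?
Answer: -3358026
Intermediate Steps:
v = -200
I(r, A) = 2 + r
z = 1 (z = 2 - 1 = 1)
B(C) = -3*C
(22571 - 6029)*(v + B(z)) = (22571 - 6029)*(-200 - 3*1) = 16542*(-200 - 3) = 16542*(-203) = -3358026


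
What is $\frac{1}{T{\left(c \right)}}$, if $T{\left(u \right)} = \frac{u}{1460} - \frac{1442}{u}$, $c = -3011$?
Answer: $- \frac{4396060}{6960801} \approx -0.63155$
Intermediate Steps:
$T{\left(u \right)} = - \frac{1442}{u} + \frac{u}{1460}$ ($T{\left(u \right)} = u \frac{1}{1460} - \frac{1442}{u} = \frac{u}{1460} - \frac{1442}{u} = - \frac{1442}{u} + \frac{u}{1460}$)
$\frac{1}{T{\left(c \right)}} = \frac{1}{- \frac{1442}{-3011} + \frac{1}{1460} \left(-3011\right)} = \frac{1}{\left(-1442\right) \left(- \frac{1}{3011}\right) - \frac{3011}{1460}} = \frac{1}{\frac{1442}{3011} - \frac{3011}{1460}} = \frac{1}{- \frac{6960801}{4396060}} = - \frac{4396060}{6960801}$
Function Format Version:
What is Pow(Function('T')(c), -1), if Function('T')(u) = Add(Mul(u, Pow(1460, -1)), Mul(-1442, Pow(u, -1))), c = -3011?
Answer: Rational(-4396060, 6960801) ≈ -0.63155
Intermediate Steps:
Function('T')(u) = Add(Mul(-1442, Pow(u, -1)), Mul(Rational(1, 1460), u)) (Function('T')(u) = Add(Mul(u, Rational(1, 1460)), Mul(-1442, Pow(u, -1))) = Add(Mul(Rational(1, 1460), u), Mul(-1442, Pow(u, -1))) = Add(Mul(-1442, Pow(u, -1)), Mul(Rational(1, 1460), u)))
Pow(Function('T')(c), -1) = Pow(Add(Mul(-1442, Pow(-3011, -1)), Mul(Rational(1, 1460), -3011)), -1) = Pow(Add(Mul(-1442, Rational(-1, 3011)), Rational(-3011, 1460)), -1) = Pow(Add(Rational(1442, 3011), Rational(-3011, 1460)), -1) = Pow(Rational(-6960801, 4396060), -1) = Rational(-4396060, 6960801)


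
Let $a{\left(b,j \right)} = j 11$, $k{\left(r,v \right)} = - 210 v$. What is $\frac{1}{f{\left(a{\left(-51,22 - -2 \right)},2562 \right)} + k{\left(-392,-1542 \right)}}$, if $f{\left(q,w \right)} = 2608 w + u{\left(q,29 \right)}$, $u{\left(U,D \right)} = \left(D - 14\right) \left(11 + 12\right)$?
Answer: $\frac{1}{7005861} \approx 1.4274 \cdot 10^{-7}$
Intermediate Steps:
$u{\left(U,D \right)} = -322 + 23 D$ ($u{\left(U,D \right)} = \left(-14 + D\right) 23 = -322 + 23 D$)
$a{\left(b,j \right)} = 11 j$
$f{\left(q,w \right)} = 345 + 2608 w$ ($f{\left(q,w \right)} = 2608 w + \left(-322 + 23 \cdot 29\right) = 2608 w + \left(-322 + 667\right) = 2608 w + 345 = 345 + 2608 w$)
$\frac{1}{f{\left(a{\left(-51,22 - -2 \right)},2562 \right)} + k{\left(-392,-1542 \right)}} = \frac{1}{\left(345 + 2608 \cdot 2562\right) - -323820} = \frac{1}{\left(345 + 6681696\right) + 323820} = \frac{1}{6682041 + 323820} = \frac{1}{7005861}$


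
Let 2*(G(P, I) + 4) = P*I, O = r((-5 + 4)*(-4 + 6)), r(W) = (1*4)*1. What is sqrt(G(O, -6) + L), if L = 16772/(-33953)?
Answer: 2*I*sqrt(4753589765)/33953 ≈ 4.0613*I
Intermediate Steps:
L = -16772/33953 (L = 16772*(-1/33953) = -16772/33953 ≈ -0.49398)
r(W) = 4 (r(W) = 4*1 = 4)
O = 4
G(P, I) = -4 + I*P/2 (G(P, I) = -4 + (P*I)/2 = -4 + (I*P)/2 = -4 + I*P/2)
sqrt(G(O, -6) + L) = sqrt((-4 + (1/2)*(-6)*4) - 16772/33953) = sqrt((-4 - 12) - 16772/33953) = sqrt(-16 - 16772/33953) = sqrt(-560020/33953) = 2*I*sqrt(4753589765)/33953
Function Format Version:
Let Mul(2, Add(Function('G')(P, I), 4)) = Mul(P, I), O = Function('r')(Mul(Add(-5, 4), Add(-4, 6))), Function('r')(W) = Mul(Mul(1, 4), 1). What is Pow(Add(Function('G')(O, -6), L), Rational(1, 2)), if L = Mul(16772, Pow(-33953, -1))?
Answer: Mul(Rational(2, 33953), I, Pow(4753589765, Rational(1, 2))) ≈ Mul(4.0613, I)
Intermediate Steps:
L = Rational(-16772, 33953) (L = Mul(16772, Rational(-1, 33953)) = Rational(-16772, 33953) ≈ -0.49398)
Function('r')(W) = 4 (Function('r')(W) = Mul(4, 1) = 4)
O = 4
Function('G')(P, I) = Add(-4, Mul(Rational(1, 2), I, P)) (Function('G')(P, I) = Add(-4, Mul(Rational(1, 2), Mul(P, I))) = Add(-4, Mul(Rational(1, 2), Mul(I, P))) = Add(-4, Mul(Rational(1, 2), I, P)))
Pow(Add(Function('G')(O, -6), L), Rational(1, 2)) = Pow(Add(Add(-4, Mul(Rational(1, 2), -6, 4)), Rational(-16772, 33953)), Rational(1, 2)) = Pow(Add(Add(-4, -12), Rational(-16772, 33953)), Rational(1, 2)) = Pow(Add(-16, Rational(-16772, 33953)), Rational(1, 2)) = Pow(Rational(-560020, 33953), Rational(1, 2)) = Mul(Rational(2, 33953), I, Pow(4753589765, Rational(1, 2)))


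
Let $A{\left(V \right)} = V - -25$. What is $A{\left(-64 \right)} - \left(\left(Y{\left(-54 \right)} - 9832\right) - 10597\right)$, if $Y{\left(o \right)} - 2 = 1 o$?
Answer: $20442$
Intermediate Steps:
$Y{\left(o \right)} = 2 + o$ ($Y{\left(o \right)} = 2 + 1 o = 2 + o$)
$A{\left(V \right)} = 25 + V$ ($A{\left(V \right)} = V + 25 = 25 + V$)
$A{\left(-64 \right)} - \left(\left(Y{\left(-54 \right)} - 9832\right) - 10597\right) = \left(25 - 64\right) - \left(\left(\left(2 - 54\right) - 9832\right) - 10597\right) = -39 - \left(\left(-52 - 9832\right) - 10597\right) = -39 - \left(-9884 - 10597\right) = -39 - -20481 = -39 + 20481 = 20442$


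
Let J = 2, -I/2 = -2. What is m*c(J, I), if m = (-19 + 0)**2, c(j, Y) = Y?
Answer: 1444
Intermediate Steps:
I = 4 (I = -2*(-2) = 4)
m = 361 (m = (-19)**2 = 361)
m*c(J, I) = 361*4 = 1444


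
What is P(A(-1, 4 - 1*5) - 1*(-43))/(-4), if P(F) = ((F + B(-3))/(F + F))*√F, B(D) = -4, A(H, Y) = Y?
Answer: -19*√42/168 ≈ -0.73294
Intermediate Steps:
P(F) = (-4 + F)/(2*√F) (P(F) = ((F - 4)/(F + F))*√F = ((-4 + F)/((2*F)))*√F = ((-4 + F)*(1/(2*F)))*√F = ((-4 + F)/(2*F))*√F = (-4 + F)/(2*√F))
P(A(-1, 4 - 1*5) - 1*(-43))/(-4) = ((-4 + ((4 - 1*5) - 1*(-43)))/(2*√((4 - 1*5) - 1*(-43))))/(-4) = -(-4 + ((4 - 5) + 43))/(8*√((4 - 5) + 43)) = -(-4 + (-1 + 43))/(8*√(-1 + 43)) = -(-4 + 42)/(8*√42) = -√42/42*38/8 = -19*√42/168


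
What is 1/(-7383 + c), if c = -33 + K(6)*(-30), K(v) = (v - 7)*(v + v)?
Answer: -1/7056 ≈ -0.00014172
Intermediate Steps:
K(v) = 2*v*(-7 + v) (K(v) = (-7 + v)*(2*v) = 2*v*(-7 + v))
c = 327 (c = -33 + (2*6*(-7 + 6))*(-30) = -33 + (2*6*(-1))*(-30) = -33 - 12*(-30) = -33 + 360 = 327)
1/(-7383 + c) = 1/(-7383 + 327) = 1/(-7056) = -1/7056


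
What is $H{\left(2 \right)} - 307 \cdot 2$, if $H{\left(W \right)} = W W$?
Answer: $-610$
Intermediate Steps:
$H{\left(W \right)} = W^{2}$
$H{\left(2 \right)} - 307 \cdot 2 = 2^{2} - 307 \cdot 2 = 4 - 614 = -610$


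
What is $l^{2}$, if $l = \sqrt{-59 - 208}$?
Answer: $-267$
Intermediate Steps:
$l = i \sqrt{267}$ ($l = \sqrt{-267} = i \sqrt{267} \approx 16.34 i$)
$l^{2} = \left(i \sqrt{267}\right)^{2} = -267$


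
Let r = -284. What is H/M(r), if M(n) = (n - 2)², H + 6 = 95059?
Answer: 95053/81796 ≈ 1.1621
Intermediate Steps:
H = 95053 (H = -6 + 95059 = 95053)
M(n) = (-2 + n)²
H/M(r) = 95053/((-2 - 284)²) = 95053/((-286)²) = 95053/81796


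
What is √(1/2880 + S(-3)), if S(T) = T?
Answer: I*√43195/120 ≈ 1.732*I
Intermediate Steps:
√(1/2880 + S(-3)) = √(1/2880 - 3) = √(-8639/2880) = I*√43195/120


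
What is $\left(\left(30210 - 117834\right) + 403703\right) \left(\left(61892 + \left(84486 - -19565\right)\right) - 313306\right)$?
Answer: $-46578349677$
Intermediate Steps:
$\left(\left(30210 - 117834\right) + 403703\right) \left(\left(61892 + \left(84486 - -19565\right)\right) - 313306\right) = \left(-87624 + 403703\right) \left(\left(61892 + \left(84486 + 19565\right)\right) - 313306\right) = 316079 \left(\left(61892 + 104051\right) - 313306\right) = 316079 \left(165943 - 313306\right) = 316079 \left(-147363\right) = -46578349677$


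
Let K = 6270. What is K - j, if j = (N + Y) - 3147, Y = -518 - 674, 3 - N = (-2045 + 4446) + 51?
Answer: 13058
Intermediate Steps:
N = -2449 (N = 3 - ((-2045 + 4446) + 51) = 3 - (2401 + 51) = 3 - 1*2452 = 3 - 2452 = -2449)
Y = -1192
j = -6788 (j = (-2449 - 1192) - 3147 = -3641 - 3147 = -6788)
K - j = 6270 - 1*(-6788) = 6270 + 6788 = 13058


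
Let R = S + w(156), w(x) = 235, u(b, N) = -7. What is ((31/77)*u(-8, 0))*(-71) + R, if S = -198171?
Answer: -2175095/11 ≈ -1.9774e+5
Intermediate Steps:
R = -197936 (R = -198171 + 235 = -197936)
((31/77)*u(-8, 0))*(-71) + R = ((31/77)*(-7))*(-71) - 197936 = -31/11*(-71) - 197936 = 2201/11 - 197936 = -2175095/11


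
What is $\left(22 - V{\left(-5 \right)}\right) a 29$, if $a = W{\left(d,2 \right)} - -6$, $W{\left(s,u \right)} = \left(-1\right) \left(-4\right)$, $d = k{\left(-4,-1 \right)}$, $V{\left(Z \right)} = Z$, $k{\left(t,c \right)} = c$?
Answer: $7830$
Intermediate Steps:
$d = -1$
$W{\left(s,u \right)} = 4$
$a = 10$ ($a = 4 - -6 = 4 + 6 = 10$)
$\left(22 - V{\left(-5 \right)}\right) a 29 = \left(22 - -5\right) 10 \cdot 29 = \left(22 + 5\right) 10 \cdot 29 = 27 \cdot 10 \cdot 29 = 270 \cdot 29 = 7830$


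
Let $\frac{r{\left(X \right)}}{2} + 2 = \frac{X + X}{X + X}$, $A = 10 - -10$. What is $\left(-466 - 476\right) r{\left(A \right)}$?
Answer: $1884$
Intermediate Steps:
$A = 20$ ($A = 10 + 10 = 20$)
$r{\left(X \right)} = -2$ ($r{\left(X \right)} = -4 + 2 \frac{X + X}{X + X} = -4 + 2 \frac{2 X}{2 X} = -4 + 2 \cdot 2 X \frac{1}{2 X} = -4 + 2 \cdot 1 = -4 + 2 = -2$)
$\left(-466 - 476\right) r{\left(A \right)} = \left(-466 - 476\right) \left(-2\right) = \left(-942\right) \left(-2\right) = 1884$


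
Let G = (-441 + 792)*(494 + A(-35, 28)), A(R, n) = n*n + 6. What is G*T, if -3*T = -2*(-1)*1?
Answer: -300456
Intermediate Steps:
A(R, n) = 6 + n² (A(R, n) = n² + 6 = 6 + n²)
G = 450684 (G = (-441 + 792)*(494 + (6 + 28²)) = 351*(494 + (6 + 784)) = 351*(494 + 790) = 351*1284 = 450684)
T = -⅔ (T = -(-2*(-1))/3 = -2/3 = -⅓*2 = -⅔ ≈ -0.66667)
G*T = 450684*(-⅔) = -300456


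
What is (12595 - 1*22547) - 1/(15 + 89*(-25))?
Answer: -21993919/2210 ≈ -9952.0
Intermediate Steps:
(12595 - 1*22547) - 1/(15 + 89*(-25)) = (12595 - 22547) - 1/(15 - 2225) = -9952 - 1/(-2210) = -9952 - 1*(-1/2210) = -9952 + 1/2210 = -21993919/2210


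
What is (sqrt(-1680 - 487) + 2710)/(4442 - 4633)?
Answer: -2710/191 - I*sqrt(2167)/191 ≈ -14.188 - 0.24372*I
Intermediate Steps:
(sqrt(-1680 - 487) + 2710)/(4442 - 4633) = (sqrt(-2167) + 2710)/(-191) = (I*sqrt(2167) + 2710)*(-1/191) = (2710 + I*sqrt(2167))*(-1/191) = -2710/191 - I*sqrt(2167)/191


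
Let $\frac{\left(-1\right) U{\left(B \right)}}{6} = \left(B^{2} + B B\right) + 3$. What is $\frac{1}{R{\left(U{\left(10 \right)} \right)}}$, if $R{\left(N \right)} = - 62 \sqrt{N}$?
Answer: $\frac{i \sqrt{1218}}{75516} \approx 0.00046215 i$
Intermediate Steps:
$U{\left(B \right)} = -18 - 12 B^{2}$ ($U{\left(B \right)} = - 6 \left(\left(B^{2} + B B\right) + 3\right) = - 6 \left(\left(B^{2} + B^{2}\right) + 3\right) = - 6 \left(2 B^{2} + 3\right) = - 6 \left(3 + 2 B^{2}\right) = -18 - 12 B^{2}$)
$\frac{1}{R{\left(U{\left(10 \right)} \right)}} = \frac{1}{\left(-62\right) \sqrt{-18 - 12 \cdot 10^{2}}} = \frac{1}{\left(-62\right) \sqrt{-18 - 1200}} = \frac{1}{\left(-62\right) \sqrt{-1218}} = \frac{1}{\left(-62\right) i \sqrt{1218}} = \frac{i \sqrt{1218}}{75516}$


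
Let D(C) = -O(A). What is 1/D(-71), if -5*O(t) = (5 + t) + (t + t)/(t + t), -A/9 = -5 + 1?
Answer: 5/42 ≈ 0.11905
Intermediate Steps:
A = 36 (A = -9*(-5 + 1) = -9*(-4) = 36)
O(t) = -6/5 - t/5 (O(t) = -((5 + t) + (t + t)/(t + t))/5 = -((5 + t) + (2*t)/((2*t)))/5 = -((5 + t) + (2*t)*(1/(2*t)))/5 = -((5 + t) + 1)/5 = -(6 + t)/5 = -6/5 - t/5)
D(C) = 42/5 (D(C) = -(-6/5 - ⅕*36) = -(-6/5 - 36/5) = -1*(-42/5) = 42/5)
1/D(-71) = 1/(42/5) = 5/42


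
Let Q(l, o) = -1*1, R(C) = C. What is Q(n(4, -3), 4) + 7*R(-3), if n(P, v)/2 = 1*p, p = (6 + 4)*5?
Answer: -22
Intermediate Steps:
p = 50 (p = 10*5 = 50)
n(P, v) = 100 (n(P, v) = 2*(1*50) = 2*50 = 100)
Q(l, o) = -1
Q(n(4, -3), 4) + 7*R(-3) = -1 + 7*(-3) = -1 - 21 = -22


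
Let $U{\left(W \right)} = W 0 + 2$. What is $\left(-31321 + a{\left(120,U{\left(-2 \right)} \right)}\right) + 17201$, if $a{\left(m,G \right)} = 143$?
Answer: $-13977$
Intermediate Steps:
$U{\left(W \right)} = 2$ ($U{\left(W \right)} = 0 + 2 = 2$)
$\left(-31321 + a{\left(120,U{\left(-2 \right)} \right)}\right) + 17201 = \left(-31321 + 143\right) + 17201 = -31178 + 17201 = -13977$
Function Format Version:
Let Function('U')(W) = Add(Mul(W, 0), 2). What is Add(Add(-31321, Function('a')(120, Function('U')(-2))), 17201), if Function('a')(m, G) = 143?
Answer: -13977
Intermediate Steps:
Function('U')(W) = 2 (Function('U')(W) = Add(0, 2) = 2)
Add(Add(-31321, Function('a')(120, Function('U')(-2))), 17201) = Add(Add(-31321, 143), 17201) = Add(-31178, 17201) = -13977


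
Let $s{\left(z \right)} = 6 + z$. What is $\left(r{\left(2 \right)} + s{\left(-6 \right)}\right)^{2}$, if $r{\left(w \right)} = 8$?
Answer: $64$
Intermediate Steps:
$\left(r{\left(2 \right)} + s{\left(-6 \right)}\right)^{2} = \left(8 + \left(6 - 6\right)\right)^{2} = \left(8 + 0\right)^{2} = 8^{2} = 64$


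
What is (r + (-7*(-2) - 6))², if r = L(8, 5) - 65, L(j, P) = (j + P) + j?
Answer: 1296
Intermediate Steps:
L(j, P) = P + 2*j (L(j, P) = (P + j) + j = P + 2*j)
r = -44 (r = (5 + 2*8) - 65 = (5 + 16) - 65 = 21 - 65 = -44)
(r + (-7*(-2) - 6))² = (-44 + (-7*(-2) - 6))² = (-44 + (14 - 6))² = (-44 + 8)² = (-36)² = 1296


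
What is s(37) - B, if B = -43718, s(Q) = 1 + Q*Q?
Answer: 45088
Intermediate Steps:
s(Q) = 1 + Q²
s(37) - B = (1 + 37²) - 1*(-43718) = (1 + 1369) + 43718 = 1370 + 43718 = 45088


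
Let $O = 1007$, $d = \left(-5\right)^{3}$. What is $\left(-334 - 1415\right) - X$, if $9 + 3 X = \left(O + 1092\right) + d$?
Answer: $-2404$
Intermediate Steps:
$d = -125$
$X = 655$ ($X = -3 + \frac{\left(1007 + 1092\right) - 125}{3} = -3 + \frac{2099 - 125}{3} = -3 + \frac{1}{3} \cdot 1974 = -3 + 658 = 655$)
$\left(-334 - 1415\right) - X = \left(-334 - 1415\right) - 655 = -1749 - 655 = -2404$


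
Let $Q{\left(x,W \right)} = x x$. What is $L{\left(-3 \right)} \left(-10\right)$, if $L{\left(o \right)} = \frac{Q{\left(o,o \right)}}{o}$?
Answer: $30$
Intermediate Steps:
$Q{\left(x,W \right)} = x^{2}$
$L{\left(o \right)} = o$ ($L{\left(o \right)} = \frac{o^{2}}{o} = o$)
$L{\left(-3 \right)} \left(-10\right) = \left(-3\right) \left(-10\right) = 30$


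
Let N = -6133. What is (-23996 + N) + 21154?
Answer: -8975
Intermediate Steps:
(-23996 + N) + 21154 = (-23996 - 6133) + 21154 = -30129 + 21154 = -8975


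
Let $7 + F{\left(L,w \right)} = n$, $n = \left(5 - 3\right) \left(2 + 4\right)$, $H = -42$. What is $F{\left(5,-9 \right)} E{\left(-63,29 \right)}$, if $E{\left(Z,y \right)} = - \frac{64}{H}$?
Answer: $\frac{160}{21} \approx 7.619$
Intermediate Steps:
$n = 12$ ($n = 2 \cdot 6 = 12$)
$F{\left(L,w \right)} = 5$ ($F{\left(L,w \right)} = -7 + 12 = 5$)
$E{\left(Z,y \right)} = \frac{32}{21}$ ($E{\left(Z,y \right)} = - \frac{64}{-42} = \left(-64\right) \left(- \frac{1}{42}\right) = \frac{32}{21}$)
$F{\left(5,-9 \right)} E{\left(-63,29 \right)} = 5 \cdot \frac{32}{21} = \frac{160}{21}$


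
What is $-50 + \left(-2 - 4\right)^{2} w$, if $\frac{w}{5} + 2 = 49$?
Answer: $8410$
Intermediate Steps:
$w = 235$ ($w = -10 + 5 \cdot 49 = -10 + 245 = 235$)
$-50 + \left(-2 - 4\right)^{2} w = -50 + \left(-2 - 4\right)^{2} \cdot 235 = -50 + \left(-6\right)^{2} \cdot 235 = -50 + 36 \cdot 235 = -50 + 8460 = 8410$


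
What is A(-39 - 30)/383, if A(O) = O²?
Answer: 4761/383 ≈ 12.431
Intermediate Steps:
A(-39 - 30)/383 = (-39 - 30)²/383 = (1/383)*(-69)² = (1/383)*4761 = 4761/383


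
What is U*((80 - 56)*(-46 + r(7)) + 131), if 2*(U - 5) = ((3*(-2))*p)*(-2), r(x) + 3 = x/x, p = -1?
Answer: 1021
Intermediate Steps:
r(x) = -2 (r(x) = -3 + x/x = -3 + 1 = -2)
U = -1 (U = 5 + (((3*(-2))*(-1))*(-2))/2 = 5 + (-6*(-1)*(-2))/2 = 5 + (6*(-2))/2 = 5 + (1/2)*(-12) = 5 - 6 = -1)
U*((80 - 56)*(-46 + r(7)) + 131) = -((80 - 56)*(-46 - 2) + 131) = -(24*(-48) + 131) = -(-1152 + 131) = -1*(-1021) = 1021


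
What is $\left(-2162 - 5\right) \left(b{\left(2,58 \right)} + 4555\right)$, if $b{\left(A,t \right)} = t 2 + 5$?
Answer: $-10132892$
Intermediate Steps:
$b{\left(A,t \right)} = 5 + 2 t$ ($b{\left(A,t \right)} = 2 t + 5 = 5 + 2 t$)
$\left(-2162 - 5\right) \left(b{\left(2,58 \right)} + 4555\right) = \left(-2162 - 5\right) \left(\left(5 + 2 \cdot 58\right) + 4555\right) = - 2167 \left(\left(5 + 116\right) + 4555\right) = - 2167 \left(121 + 4555\right) = \left(-2167\right) 4676 = -10132892$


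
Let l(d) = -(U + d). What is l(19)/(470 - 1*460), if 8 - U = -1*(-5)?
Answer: -11/5 ≈ -2.2000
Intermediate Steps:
U = 3 (U = 8 - (-1)*(-5) = 8 - 1*5 = 8 - 5 = 3)
l(d) = -3 - d (l(d) = -(3 + d) = -3 - d)
l(19)/(470 - 1*460) = (-3 - 1*19)/(470 - 1*460) = (-3 - 19)/(470 - 460) = -22/10 = -22*1/10 = -11/5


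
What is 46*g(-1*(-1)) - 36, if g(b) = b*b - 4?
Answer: -174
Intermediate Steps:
g(b) = -4 + b² (g(b) = b² - 4 = -4 + b²)
46*g(-1*(-1)) - 36 = 46*(-4 + (-1*(-1))²) - 36 = 46*(-4 + 1²) - 36 = 46*(-4 + 1) - 36 = 46*(-3) - 36 = -138 - 36 = -174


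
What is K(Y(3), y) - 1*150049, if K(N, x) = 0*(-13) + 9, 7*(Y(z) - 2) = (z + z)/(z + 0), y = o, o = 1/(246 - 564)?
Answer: -150040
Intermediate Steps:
o = -1/318 (o = 1/(-318) = -1/318 ≈ -0.0031447)
y = -1/318 ≈ -0.0031447
Y(z) = 16/7 (Y(z) = 2 + ((z + z)/(z + 0))/7 = 2 + ((2*z)/z)/7 = 2 + (⅐)*2 = 2 + 2/7 = 16/7)
K(N, x) = 9 (K(N, x) = 0 + 9 = 9)
K(Y(3), y) - 1*150049 = 9 - 1*150049 = 9 - 150049 = -150040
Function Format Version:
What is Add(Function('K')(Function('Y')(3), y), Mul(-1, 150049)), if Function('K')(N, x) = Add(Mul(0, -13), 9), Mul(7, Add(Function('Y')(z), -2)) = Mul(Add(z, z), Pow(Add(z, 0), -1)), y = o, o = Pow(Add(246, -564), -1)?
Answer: -150040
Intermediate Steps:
o = Rational(-1, 318) (o = Pow(-318, -1) = Rational(-1, 318) ≈ -0.0031447)
y = Rational(-1, 318) ≈ -0.0031447
Function('Y')(z) = Rational(16, 7) (Function('Y')(z) = Add(2, Mul(Rational(1, 7), Mul(Add(z, z), Pow(Add(z, 0), -1)))) = Add(2, Mul(Rational(1, 7), Mul(Mul(2, z), Pow(z, -1)))) = Add(2, Mul(Rational(1, 7), 2)) = Add(2, Rational(2, 7)) = Rational(16, 7))
Function('K')(N, x) = 9 (Function('K')(N, x) = Add(0, 9) = 9)
Add(Function('K')(Function('Y')(3), y), Mul(-1, 150049)) = Add(9, Mul(-1, 150049)) = Add(9, -150049) = -150040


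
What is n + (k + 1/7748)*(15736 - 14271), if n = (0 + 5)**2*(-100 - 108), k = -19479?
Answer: -221142910915/7748 ≈ -2.8542e+7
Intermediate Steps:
n = -5200 (n = 5**2*(-208) = 25*(-208) = -5200)
n + (k + 1/7748)*(15736 - 14271) = -5200 + (-19479 + 1/7748)*(15736 - 14271) = -5200 + (-19479 + 1/7748)*1465 = -5200 - 150923291/7748*1465 = -5200 - 221102621315/7748 = -221142910915/7748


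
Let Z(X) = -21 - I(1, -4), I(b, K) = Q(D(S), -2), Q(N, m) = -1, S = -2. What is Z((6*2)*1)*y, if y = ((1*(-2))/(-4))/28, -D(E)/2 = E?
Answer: -5/14 ≈ -0.35714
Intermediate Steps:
D(E) = -2*E
I(b, K) = -1
Z(X) = -20 (Z(X) = -21 - 1*(-1) = -21 + 1 = -20)
y = 1/56 (y = -2*(-¼)*(1/28) = (½)*(1/28) = 1/56 ≈ 0.017857)
Z((6*2)*1)*y = -20*1/56 = -5/14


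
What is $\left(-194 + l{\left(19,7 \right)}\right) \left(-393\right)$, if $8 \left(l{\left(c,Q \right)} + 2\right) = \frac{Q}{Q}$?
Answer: $\frac{615831}{8} \approx 76979.0$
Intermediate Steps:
$l{\left(c,Q \right)} = - \frac{15}{8}$ ($l{\left(c,Q \right)} = -2 + \frac{Q \frac{1}{Q}}{8} = -2 + \frac{1}{8} \cdot 1 = -2 + \frac{1}{8} = - \frac{15}{8}$)
$\left(-194 + l{\left(19,7 \right)}\right) \left(-393\right) = \left(-194 - \frac{15}{8}\right) \left(-393\right) = \left(- \frac{1567}{8}\right) \left(-393\right) = \frac{615831}{8}$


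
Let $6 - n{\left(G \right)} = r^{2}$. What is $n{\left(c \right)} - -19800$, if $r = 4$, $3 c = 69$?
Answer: $19790$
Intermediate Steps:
$c = 23$ ($c = \frac{1}{3} \cdot 69 = 23$)
$n{\left(G \right)} = -10$ ($n{\left(G \right)} = 6 - 4^{2} = 6 - 16 = -10$)
$n{\left(c \right)} - -19800 = -10 - -19800 = -10 + 19800 = 19790$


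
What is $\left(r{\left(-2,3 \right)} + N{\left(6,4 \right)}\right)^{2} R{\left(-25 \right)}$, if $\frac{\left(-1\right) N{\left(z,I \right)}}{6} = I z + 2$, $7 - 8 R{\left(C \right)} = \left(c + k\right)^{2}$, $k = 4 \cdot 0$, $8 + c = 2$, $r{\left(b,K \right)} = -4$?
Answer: $-92800$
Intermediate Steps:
$c = -6$ ($c = -8 + 2 = -6$)
$k = 0$
$R{\left(C \right)} = - \frac{29}{8}$ ($R{\left(C \right)} = \frac{7}{8} - \frac{\left(-6 + 0\right)^{2}}{8} = \frac{7}{8} - \frac{\left(-6\right)^{2}}{8} = \frac{7}{8} - \frac{9}{2} = - \frac{29}{8}$)
$N{\left(z,I \right)} = -12 - 6 I z$ ($N{\left(z,I \right)} = - 6 \left(I z + 2\right) = - 6 \left(2 + I z\right) = -12 - 6 I z$)
$\left(r{\left(-2,3 \right)} + N{\left(6,4 \right)}\right)^{2} R{\left(-25 \right)} = \left(-4 - \left(12 + 24 \cdot 6\right)\right)^{2} \left(- \frac{29}{8}\right) = \left(-4 - 156\right)^{2} \left(- \frac{29}{8}\right) = \left(-160\right)^{2} \left(- \frac{29}{8}\right) = 25600 \left(- \frac{29}{8}\right) = -92800$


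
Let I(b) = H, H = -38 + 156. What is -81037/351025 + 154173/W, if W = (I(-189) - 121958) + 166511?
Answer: 50498573498/15680637775 ≈ 3.2204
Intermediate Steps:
H = 118
I(b) = 118
W = 44671 (W = (118 - 121958) + 166511 = -121840 + 166511 = 44671)
-81037/351025 + 154173/W = -81037/351025 + 154173/44671 = 50498573498/15680637775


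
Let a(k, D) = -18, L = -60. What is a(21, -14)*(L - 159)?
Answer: 3942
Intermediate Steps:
a(21, -14)*(L - 159) = -18*(-60 - 159) = -18*(-219) = 3942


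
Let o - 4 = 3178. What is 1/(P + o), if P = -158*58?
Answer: -1/5982 ≈ -0.00016717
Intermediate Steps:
o = 3182 (o = 4 + 3178 = 3182)
P = -9164
1/(P + o) = 1/(-9164 + 3182) = 1/(-5982) = -1/5982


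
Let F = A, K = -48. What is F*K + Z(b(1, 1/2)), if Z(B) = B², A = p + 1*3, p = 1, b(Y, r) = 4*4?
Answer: 64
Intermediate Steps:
b(Y, r) = 16
A = 4 (A = 1 + 1*3 = 1 + 3 = 4)
F = 4
F*K + Z(b(1, 1/2)) = 4*(-48) + 16² = -192 + 256 = 64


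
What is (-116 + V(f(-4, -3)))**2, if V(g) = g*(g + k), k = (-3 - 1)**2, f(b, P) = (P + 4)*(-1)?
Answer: 17161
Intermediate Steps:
f(b, P) = -4 - P (f(b, P) = (4 + P)*(-1) = -4 - P)
k = 16 (k = (-4)**2 = 16)
V(g) = g*(16 + g) (V(g) = g*(g + 16) = g*(16 + g))
(-116 + V(f(-4, -3)))**2 = (-116 + (-4 - 1*(-3))*(16 + (-4 - 1*(-3))))**2 = (-116 + (-4 + 3)*(16 + (-4 + 3)))**2 = (-116 - (16 - 1))**2 = (-116 - 1*15)**2 = (-116 - 15)**2 = (-131)**2 = 17161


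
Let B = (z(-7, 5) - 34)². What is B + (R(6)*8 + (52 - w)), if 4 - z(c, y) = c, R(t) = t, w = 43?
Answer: 586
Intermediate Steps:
z(c, y) = 4 - c
B = 529 (B = ((4 - 1*(-7)) - 34)² = ((4 + 7) - 34)² = (11 - 34)² = (-23)² = 529)
B + (R(6)*8 + (52 - w)) = 529 + (6*8 + (52 - 1*43)) = 529 + (48 + (52 - 43)) = 529 + (48 + 9) = 529 + 57 = 586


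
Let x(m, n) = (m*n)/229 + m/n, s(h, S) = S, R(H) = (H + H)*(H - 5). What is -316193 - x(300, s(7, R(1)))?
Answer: -144794419/458 ≈ -3.1615e+5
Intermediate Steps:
R(H) = 2*H*(-5 + H) (R(H) = (2*H)*(-5 + H) = 2*H*(-5 + H))
x(m, n) = m/n + m*n/229 (x(m, n) = (m*n)*(1/229) + m/n = m*n/229 + m/n = m/n + m*n/229)
-316193 - x(300, s(7, R(1))) = -316193 - (300/((2*1*(-5 + 1))) + (1/229)*300*(2*1*(-5 + 1))) = -316193 - (300/((2*1*(-4))) + (1/229)*300*(2*1*(-4))) = -316193 - (300/(-8) + (1/229)*300*(-8)) = -316193 - (300*(-⅛) - 2400/229) = -316193 - (-75/2 - 2400/229) = -316193 - 1*(-21975/458) = -316193 + 21975/458 = -144794419/458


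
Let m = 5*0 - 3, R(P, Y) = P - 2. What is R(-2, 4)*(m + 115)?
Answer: -448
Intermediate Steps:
R(P, Y) = -2 + P
m = -3 (m = 0 - 3 = -3)
R(-2, 4)*(m + 115) = (-2 - 2)*(-3 + 115) = -4*112 = -448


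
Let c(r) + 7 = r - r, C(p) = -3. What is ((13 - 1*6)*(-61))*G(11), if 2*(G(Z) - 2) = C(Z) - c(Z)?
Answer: -1708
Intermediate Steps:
c(r) = -7 (c(r) = -7 + (r - r) = -7 + 0 = -7)
G(Z) = 4 (G(Z) = 2 + (-3 - 1*(-7))/2 = 2 + (-3 + 7)/2 = 2 + (1/2)*4 = 2 + 2 = 4)
((13 - 1*6)*(-61))*G(11) = ((13 - 1*6)*(-61))*4 = ((13 - 6)*(-61))*4 = (7*(-61))*4 = -427*4 = -1708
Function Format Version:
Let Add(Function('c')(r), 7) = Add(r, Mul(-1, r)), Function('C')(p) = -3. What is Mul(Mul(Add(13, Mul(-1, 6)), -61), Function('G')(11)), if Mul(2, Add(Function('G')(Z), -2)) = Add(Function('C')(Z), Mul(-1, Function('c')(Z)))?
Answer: -1708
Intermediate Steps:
Function('c')(r) = -7 (Function('c')(r) = Add(-7, Add(r, Mul(-1, r))) = Add(-7, 0) = -7)
Function('G')(Z) = 4 (Function('G')(Z) = Add(2, Mul(Rational(1, 2), Add(-3, Mul(-1, -7)))) = Add(2, Mul(Rational(1, 2), Add(-3, 7))) = Add(2, Mul(Rational(1, 2), 4)) = Add(2, 2) = 4)
Mul(Mul(Add(13, Mul(-1, 6)), -61), Function('G')(11)) = Mul(Mul(Add(13, Mul(-1, 6)), -61), 4) = Mul(Mul(Add(13, -6), -61), 4) = Mul(Mul(7, -61), 4) = Mul(-427, 4) = -1708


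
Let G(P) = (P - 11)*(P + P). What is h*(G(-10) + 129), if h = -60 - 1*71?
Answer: -71919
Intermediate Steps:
G(P) = 2*P*(-11 + P) (G(P) = (-11 + P)*(2*P) = 2*P*(-11 + P))
h = -131 (h = -60 - 71 = -131)
h*(G(-10) + 129) = -131*(2*(-10)*(-11 - 10) + 129) = -131*(2*(-10)*(-21) + 129) = -131*(420 + 129) = -131*549 = -71919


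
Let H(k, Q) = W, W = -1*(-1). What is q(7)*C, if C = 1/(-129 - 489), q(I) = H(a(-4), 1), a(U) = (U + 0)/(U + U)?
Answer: -1/618 ≈ -0.0016181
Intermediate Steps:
W = 1
a(U) = 1/2 (a(U) = U/((2*U)) = U*(1/(2*U)) = 1/2)
H(k, Q) = 1
q(I) = 1
C = -1/618 (C = 1/(-618) = -1/618 ≈ -0.0016181)
q(7)*C = 1*(-1/618) = -1/618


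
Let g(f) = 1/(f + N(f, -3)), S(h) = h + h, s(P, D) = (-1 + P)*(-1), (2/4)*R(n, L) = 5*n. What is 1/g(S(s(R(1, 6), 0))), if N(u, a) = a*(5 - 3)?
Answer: -24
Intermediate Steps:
R(n, L) = 10*n (R(n, L) = 2*(5*n) = 10*n)
N(u, a) = 2*a (N(u, a) = a*2 = 2*a)
s(P, D) = 1 - P
S(h) = 2*h
g(f) = 1/(-6 + f) (g(f) = 1/(f + 2*(-3)) = 1/(f - 6) = 1/(-6 + f))
1/g(S(s(R(1, 6), 0))) = 1/(1/(-6 + 2*(1 - 10))) = 1/(1/(-6 + 2*(-9))) = 1/(1/(-6 - 18)) = 1/(1/(-24)) = 1/(-1/24) = -24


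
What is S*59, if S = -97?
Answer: -5723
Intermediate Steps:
S*59 = -97*59 = -5723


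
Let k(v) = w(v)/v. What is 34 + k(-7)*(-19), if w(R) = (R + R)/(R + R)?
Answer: 257/7 ≈ 36.714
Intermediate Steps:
w(R) = 1 (w(R) = (2*R)/((2*R)) = (2*R)*(1/(2*R)) = 1)
k(v) = 1/v
34 + k(-7)*(-19) = 34 - 19/(-7) = 34 - ⅐*(-19) = 34 + 19/7 = 257/7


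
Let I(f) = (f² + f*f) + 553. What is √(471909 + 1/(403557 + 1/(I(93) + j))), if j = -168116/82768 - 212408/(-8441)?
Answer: 3*√83227761672284341404671466987302270625030/1259871443172250055 ≈ 686.96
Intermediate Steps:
j = 4040379547/174661172 (j = -168116*1/82768 - 212408*(-1/8441) = -42029/20692 + 212408/8441 = 4040379547/174661172 ≈ 23.133)
I(f) = 553 + 2*f² (I(f) = (f² + f²) + 553 = 2*f² + 553 = 553 + 2*f²)
√(471909 + 1/(403557 + 1/(I(93) + j))) = √(471909 + 1/(403557 + 1/((553 + 2*93²) + 4040379547/174661172))) = √(471909 + 1/(403557 + 1/((553 + 2*8649) + 4040379547/174661172))) = √(471909 + 1/(403557 + 1/((553 + 17298) + 4040379547/174661172))) = √(471909 + 1/(403557 + 1/(17851 + 4040379547/174661172))) = √(471909 + 1/(403557 + 1/(3121916960919/174661172))) = √(471909 + 1/(403557 + 174661172/3121916960919)) = √(471909 + 1/(1259871443172250055/3121916960919)) = √(471909 + 3121916960919/1259871443172250055) = √(594544672879095268165914/1259871443172250055) = 3*√83227761672284341404671466987302270625030/1259871443172250055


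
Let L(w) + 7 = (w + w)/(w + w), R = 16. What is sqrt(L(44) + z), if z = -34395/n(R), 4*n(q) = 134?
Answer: 186*I*sqrt(134)/67 ≈ 32.136*I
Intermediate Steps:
n(q) = 67/2 (n(q) = (1/4)*134 = 67/2)
z = -68790/67 (z = -34395/67/2 = -34395*2/67 = -68790/67 ≈ -1026.7)
L(w) = -6 (L(w) = -7 + (w + w)/(w + w) = -7 + (2*w)/((2*w)) = -7 + (2*w)*(1/(2*w)) = -7 + 1 = -6)
sqrt(L(44) + z) = sqrt(-6 - 68790/67) = sqrt(-69192/67) = 186*I*sqrt(134)/67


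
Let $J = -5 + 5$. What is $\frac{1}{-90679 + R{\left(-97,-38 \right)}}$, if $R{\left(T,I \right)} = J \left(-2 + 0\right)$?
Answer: $- \frac{1}{90679} \approx -1.1028 \cdot 10^{-5}$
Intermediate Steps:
$J = 0$
$R{\left(T,I \right)} = 0$ ($R{\left(T,I \right)} = 0 \left(-2 + 0\right) = 0 \left(-2\right) = 0$)
$\frac{1}{-90679 + R{\left(-97,-38 \right)}} = \frac{1}{-90679 + 0} = \frac{1}{-90679} = - \frac{1}{90679}$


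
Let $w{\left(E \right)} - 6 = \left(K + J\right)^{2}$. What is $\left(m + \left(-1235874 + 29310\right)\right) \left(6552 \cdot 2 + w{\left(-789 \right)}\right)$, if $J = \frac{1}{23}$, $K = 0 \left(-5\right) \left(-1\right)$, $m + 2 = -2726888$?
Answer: $- \frac{27279254779714}{529} \approx -5.1568 \cdot 10^{10}$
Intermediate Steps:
$m = -2726890$ ($m = -2 - 2726888 = -2726890$)
$K = 0$ ($K = 0 \left(-1\right) = 0$)
$J = \frac{1}{23} \approx 0.043478$
$w{\left(E \right)} = \frac{3175}{529}$ ($w{\left(E \right)} = 6 + \left(0 + \frac{1}{23}\right)^{2} = 6 + \left(\frac{1}{23}\right)^{2} = 6 + \frac{1}{529} = \frac{3175}{529}$)
$\left(m + \left(-1235874 + 29310\right)\right) \left(6552 \cdot 2 + w{\left(-789 \right)}\right) = \left(-2726890 + \left(-1235874 + 29310\right)\right) \left(6552 \cdot 2 + \frac{3175}{529}\right) = \left(-2726890 - 1206564\right) \left(13104 + \frac{3175}{529}\right) = \left(-3933454\right) \frac{6935191}{529} = - \frac{27279254779714}{529}$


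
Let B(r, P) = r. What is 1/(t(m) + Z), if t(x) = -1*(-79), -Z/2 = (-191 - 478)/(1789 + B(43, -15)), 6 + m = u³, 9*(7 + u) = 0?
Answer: 916/73033 ≈ 0.012542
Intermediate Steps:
u = -7 (u = -7 + (⅑)*0 = -7 + 0 = -7)
m = -349 (m = -6 + (-7)³ = -6 - 343 = -349)
Z = 669/916 (Z = -2*(-191 - 478)/(1789 + 43) = -(-1338)/1832 = -2*(-669/1832) = 669/916 ≈ 0.73035)
t(x) = 79
1/(t(m) + Z) = 1/(79 + 669/916) = 1/(73033/916) = 916/73033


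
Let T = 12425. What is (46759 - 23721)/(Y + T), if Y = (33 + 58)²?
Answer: 11519/10353 ≈ 1.1126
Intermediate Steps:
Y = 8281 (Y = 91² = 8281)
(46759 - 23721)/(Y + T) = (46759 - 23721)/(8281 + 12425) = 23038/20706 = 23038*(1/20706) = 11519/10353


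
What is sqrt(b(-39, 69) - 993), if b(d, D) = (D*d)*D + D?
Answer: I*sqrt(186603) ≈ 431.98*I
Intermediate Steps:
b(d, D) = D + d*D**2 (b(d, D) = d*D**2 + D = D + d*D**2)
sqrt(b(-39, 69) - 993) = sqrt(69*(1 + 69*(-39)) - 993) = sqrt(69*(1 - 2691) - 993) = sqrt(69*(-2690) - 993) = sqrt(-185610 - 993) = sqrt(-186603) = I*sqrt(186603)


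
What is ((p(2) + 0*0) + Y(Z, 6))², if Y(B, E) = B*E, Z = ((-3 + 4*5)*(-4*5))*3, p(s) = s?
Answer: 37429924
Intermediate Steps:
Z = -1020 (Z = ((-3 + 20)*(-20))*3 = (17*(-20))*3 = -340*3 = -1020)
((p(2) + 0*0) + Y(Z, 6))² = ((2 + 0*0) - 1020*6)² = ((2 + 0) - 6120)² = (2 - 6120)² = (-6118)² = 37429924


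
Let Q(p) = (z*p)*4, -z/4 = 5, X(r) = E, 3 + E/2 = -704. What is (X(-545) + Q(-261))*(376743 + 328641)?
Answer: 13731004944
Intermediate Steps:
E = -1414 (E = -6 + 2*(-704) = -6 - 1408 = -1414)
X(r) = -1414
z = -20 (z = -4*5 = -20)
Q(p) = -80*p (Q(p) = -20*p*4 = -80*p)
(X(-545) + Q(-261))*(376743 + 328641) = (-1414 - 80*(-261))*(376743 + 328641) = (-1414 + 20880)*705384 = 19466*705384 = 13731004944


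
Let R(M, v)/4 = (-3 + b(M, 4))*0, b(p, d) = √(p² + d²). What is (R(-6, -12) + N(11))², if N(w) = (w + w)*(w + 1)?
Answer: 69696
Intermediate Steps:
b(p, d) = √(d² + p²)
R(M, v) = 0 (R(M, v) = 4*((-3 + √(4² + M²))*0) = 4*((-3 + √(16 + M²))*0) = 4*0 = 0)
N(w) = 2*w*(1 + w) (N(w) = (2*w)*(1 + w) = 2*w*(1 + w))
(R(-6, -12) + N(11))² = (0 + 2*11*(1 + 11))² = (0 + 2*11*12)² = (0 + 264)² = 264² = 69696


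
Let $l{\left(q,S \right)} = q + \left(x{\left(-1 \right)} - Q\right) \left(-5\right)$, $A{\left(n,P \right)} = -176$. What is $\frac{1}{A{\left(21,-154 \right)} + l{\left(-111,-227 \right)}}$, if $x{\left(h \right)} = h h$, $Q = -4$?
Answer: $- \frac{1}{312} \approx -0.0032051$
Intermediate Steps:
$x{\left(h \right)} = h^{2}$
$l{\left(q,S \right)} = -25 + q$ ($l{\left(q,S \right)} = q + \left(\left(-1\right)^{2} - -4\right) \left(-5\right) = q + \left(1 + 4\right) \left(-5\right) = q + 5 \left(-5\right) = q - 25 = -25 + q$)
$\frac{1}{A{\left(21,-154 \right)} + l{\left(-111,-227 \right)}} = \frac{1}{-176 - 136} = \frac{1}{-312} = - \frac{1}{312}$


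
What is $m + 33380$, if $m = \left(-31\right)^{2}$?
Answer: $34341$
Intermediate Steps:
$m = 961$
$m + 33380 = 961 + 33380 = 34341$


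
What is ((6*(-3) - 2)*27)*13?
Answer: -7020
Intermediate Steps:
((6*(-3) - 2)*27)*13 = ((-18 - 2)*27)*13 = -20*27*13 = -540*13 = -7020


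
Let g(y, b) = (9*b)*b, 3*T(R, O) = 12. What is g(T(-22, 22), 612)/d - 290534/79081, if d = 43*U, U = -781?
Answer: -276330829898/2655777223 ≈ -104.05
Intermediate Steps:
d = -33583 (d = 43*(-781) = -33583)
T(R, O) = 4 (T(R, O) = (1/3)*12 = 4)
g(y, b) = 9*b**2
g(T(-22, 22), 612)/d - 290534/79081 = (9*612**2)/(-33583) - 290534/79081 = (9*374544)*(-1/33583) - 290534*1/79081 = 3370896*(-1/33583) - 290534/79081 = -3370896/33583 - 290534/79081 = -276330829898/2655777223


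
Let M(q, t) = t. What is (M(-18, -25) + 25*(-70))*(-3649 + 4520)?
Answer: -1546025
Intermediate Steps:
(M(-18, -25) + 25*(-70))*(-3649 + 4520) = (-25 + 25*(-70))*(-3649 + 4520) = (-25 - 1750)*871 = -1775*871 = -1546025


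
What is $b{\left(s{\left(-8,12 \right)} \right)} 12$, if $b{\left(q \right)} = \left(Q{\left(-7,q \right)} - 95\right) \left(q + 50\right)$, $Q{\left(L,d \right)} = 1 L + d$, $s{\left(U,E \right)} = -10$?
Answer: $-53760$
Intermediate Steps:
$Q{\left(L,d \right)} = L + d$
$b{\left(q \right)} = \left(-102 + q\right) \left(50 + q\right)$ ($b{\left(q \right)} = \left(\left(-7 + q\right) - 95\right) \left(q + 50\right) = \left(-102 + q\right) \left(50 + q\right)$)
$b{\left(s{\left(-8,12 \right)} \right)} 12 = \left(-5100 + \left(-10\right)^{2} - -520\right) 12 = \left(-5100 + 100 + 520\right) 12 = \left(-4480\right) 12 = -53760$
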